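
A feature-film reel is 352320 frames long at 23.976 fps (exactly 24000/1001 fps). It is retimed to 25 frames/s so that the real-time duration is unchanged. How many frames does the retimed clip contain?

Target frames = source frames × (target rate / source rate) = 352320 × (25)/(24000/1001) = 352320 × 1001/960 = 367367.

367367 frames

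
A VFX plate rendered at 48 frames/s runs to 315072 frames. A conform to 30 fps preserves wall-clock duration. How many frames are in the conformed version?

196920 frames

Target frames = source frames × (target rate / source rate) = 315072 × (30)/(48) = 315072 × 5/8 = 196920.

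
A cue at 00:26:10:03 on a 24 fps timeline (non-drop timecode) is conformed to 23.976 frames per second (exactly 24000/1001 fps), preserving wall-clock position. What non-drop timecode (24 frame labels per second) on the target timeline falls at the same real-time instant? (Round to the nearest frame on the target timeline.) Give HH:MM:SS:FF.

Source frame index: (0×3600 + 26×60 + 10) × 24 + 3 = 37683.
Real time: 37683 / (24) = 12561/8 s.
Target frame: (12561/8) × (24000/1001) = 37683000/1001 ≈ 37645.355 → 37645.
At 24 labels/s: frame 37645 → 00:26:08:13.

00:26:08:13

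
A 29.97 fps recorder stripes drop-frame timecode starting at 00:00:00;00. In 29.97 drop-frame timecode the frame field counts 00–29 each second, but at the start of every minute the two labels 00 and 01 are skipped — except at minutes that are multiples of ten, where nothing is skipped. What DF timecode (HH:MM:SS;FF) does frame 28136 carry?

Ten DF minutes hold 17982 frames, so frame 28136 lies in block 1 (frames 17982–35963) with 10154 frames into that block.
The block's first minute is 1800 frames and the rest 1798 each; 10154 frames reaches minute 5, so 1 × 18 + 5 × 2 = 28 labels have been skipped so far.
Adding those back, label number 28136 + 28 = 28164 at 30 labels/s is 938 s + 24 f = 0 h 15 min 38 s frame 24, i.e. 00:15:38;24.

00:15:38;24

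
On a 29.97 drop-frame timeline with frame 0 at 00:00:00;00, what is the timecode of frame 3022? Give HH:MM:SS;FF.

Each 10-minute DF block holds 10 × 60 × 30 − 9 × 2 = 17982 frames. 3022 ÷ 17982 → 0 full blocks, remainder 3022.
Within the partial block the first minute is 1800 frames and each further minute 1798, so 1 further minute boundary passed. Total skipped labels = 18 × 0 + 2 × 1 = 2.
Non-drop label index = 3022 + 2 = 3024; at 30 labels/s that is 00:01:40:24, i.e. DF 00:01:40;24.

00:01:40;24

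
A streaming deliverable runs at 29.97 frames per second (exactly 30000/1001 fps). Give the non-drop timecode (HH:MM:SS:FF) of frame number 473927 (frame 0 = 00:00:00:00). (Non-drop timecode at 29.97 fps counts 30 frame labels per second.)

04:23:17:17

473927 ÷ 30 = 15797 full seconds, remainder 17 frames.
15797 s = 4 h 23 min 17 s.
Timecode: 04:23:17:17.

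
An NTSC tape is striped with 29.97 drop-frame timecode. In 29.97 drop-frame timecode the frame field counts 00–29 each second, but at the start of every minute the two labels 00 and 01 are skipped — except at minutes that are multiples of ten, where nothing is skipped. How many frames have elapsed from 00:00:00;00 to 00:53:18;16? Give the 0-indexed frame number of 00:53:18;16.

As if non-drop at 30 labels/s: (0 × 3600 + 53 × 60 + 18) × 30 + 16 = 95956.
Minute boundaries passed: 53; those not divisible by 10: 53 − 5 = 48; dropped labels = 2 × 48 = 96.
Actual frame index = 95956 − 96 = 95860.

95860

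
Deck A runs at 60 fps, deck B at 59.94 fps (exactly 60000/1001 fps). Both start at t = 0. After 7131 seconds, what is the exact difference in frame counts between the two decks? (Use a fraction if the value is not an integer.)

427860/1001 frames

A emits 60 × 7131 = 427860 frames; B emits 60000/1001 × 7131 = 427860000/1001.
Difference = 427860/1001 frames (≈ 427.4326); B is behind A.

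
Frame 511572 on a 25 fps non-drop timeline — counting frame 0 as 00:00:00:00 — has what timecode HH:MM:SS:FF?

511572 ÷ 25 = 20462 full seconds, remainder 22 frames.
20462 s = 5 h 41 min 2 s.
Timecode: 05:41:02:22.

05:41:02:22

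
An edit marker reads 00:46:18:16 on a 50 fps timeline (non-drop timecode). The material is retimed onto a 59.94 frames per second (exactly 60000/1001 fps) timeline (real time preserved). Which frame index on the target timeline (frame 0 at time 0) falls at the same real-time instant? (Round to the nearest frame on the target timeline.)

frame 166533

Source frame index: (0×3600 + 46×60 + 18) × 50 + 16 = 138916.
Real time: 138916 / (50) = 69458/25 s.
Target frame: (69458/25) × (60000/1001) = 166699200/1001 ≈ 166532.667 → 166533.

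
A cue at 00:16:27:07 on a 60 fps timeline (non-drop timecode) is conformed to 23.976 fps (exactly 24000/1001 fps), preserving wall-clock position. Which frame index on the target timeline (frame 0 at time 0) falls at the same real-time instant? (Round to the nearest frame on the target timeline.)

Source frame index: (0×3600 + 16×60 + 27) × 60 + 7 = 59227.
Real time: 59227 / (60) = 59227/60 s.
Target frame: (59227/60) × (24000/1001) = 3384400/143 ≈ 23667.133 → 23667.

frame 23667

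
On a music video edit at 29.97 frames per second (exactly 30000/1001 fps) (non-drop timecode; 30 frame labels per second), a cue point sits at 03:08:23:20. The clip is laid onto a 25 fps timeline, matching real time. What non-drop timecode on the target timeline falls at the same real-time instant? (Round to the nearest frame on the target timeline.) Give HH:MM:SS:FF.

03:08:34:24

Source frame index: (3×3600 + 8×60 + 23) × 30 + 20 = 339110.
Real time: 339110 / (30000/1001) = 33944911/3000 s.
Target frame: (33944911/3000) × (25) = 33944911/120 ≈ 282874.258 → 282874.
At 25 labels/s: frame 282874 → 03:08:34:24.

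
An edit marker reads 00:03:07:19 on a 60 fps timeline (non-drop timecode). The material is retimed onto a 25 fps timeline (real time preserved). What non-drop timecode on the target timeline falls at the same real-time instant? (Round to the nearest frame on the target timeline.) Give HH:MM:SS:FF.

00:03:07:08

Source frame index: (0×3600 + 3×60 + 7) × 60 + 19 = 11239.
Real time: 11239 / (60) = 11239/60 s.
Target frame: (11239/60) × (25) = 56195/12 ≈ 4682.917 → 4683.
At 25 labels/s: frame 4683 → 00:03:07:08.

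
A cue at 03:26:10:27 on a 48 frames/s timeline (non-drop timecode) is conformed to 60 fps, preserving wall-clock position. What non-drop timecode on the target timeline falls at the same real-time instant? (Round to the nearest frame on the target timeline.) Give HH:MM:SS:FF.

03:26:10:34

Source frame index: (3×3600 + 26×60 + 10) × 48 + 27 = 593787.
Real time: 593787 / (48) = 197929/16 s.
Target frame: (197929/16) × (60) = 2968935/4 ≈ 742233.750 → 742234.
At 60 labels/s: frame 742234 → 03:26:10:34.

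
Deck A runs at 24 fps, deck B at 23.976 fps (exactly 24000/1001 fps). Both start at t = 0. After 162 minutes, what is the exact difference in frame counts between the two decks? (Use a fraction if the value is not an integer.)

233280/1001 frames

162 min = 9720 s.
A emits 24 × 9720 = 233280 frames; B emits 24000/1001 × 9720 = 233280000/1001.
Difference = 233280/1001 frames (≈ 233.0470); B is behind A.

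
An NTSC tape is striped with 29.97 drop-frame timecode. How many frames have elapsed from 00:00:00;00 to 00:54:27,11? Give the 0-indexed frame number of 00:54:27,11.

As if non-drop at 30 labels/s: (0 × 3600 + 54 × 60 + 27) × 30 + 11 = 98021.
Minute boundaries passed: 54; those not divisible by 10: 54 − 5 = 49; dropped labels = 2 × 49 = 98.
Actual frame index = 98021 − 98 = 97923.

97923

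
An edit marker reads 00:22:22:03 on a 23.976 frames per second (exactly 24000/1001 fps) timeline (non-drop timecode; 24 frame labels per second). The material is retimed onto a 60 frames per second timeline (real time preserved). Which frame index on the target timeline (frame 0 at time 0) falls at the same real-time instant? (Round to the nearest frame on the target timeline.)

Source frame index: (0×3600 + 22×60 + 22) × 24 + 3 = 32211.
Real time: 32211 / (24000/1001) = 10747737/8000 s.
Target frame: (10747737/8000) × (60) = 32243211/400 ≈ 80608.027 → 80608.

frame 80608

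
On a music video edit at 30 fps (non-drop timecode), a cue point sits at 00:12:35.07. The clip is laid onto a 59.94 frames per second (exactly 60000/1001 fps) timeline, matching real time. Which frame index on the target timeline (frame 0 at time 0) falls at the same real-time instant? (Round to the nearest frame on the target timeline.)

frame 45269

Source frame index: (0×3600 + 12×60 + 35) × 30 + 7 = 22657.
Real time: 22657 / (30) = 22657/30 s.
Target frame: (22657/30) × (60000/1001) = 45314000/1001 ≈ 45268.731 → 45269.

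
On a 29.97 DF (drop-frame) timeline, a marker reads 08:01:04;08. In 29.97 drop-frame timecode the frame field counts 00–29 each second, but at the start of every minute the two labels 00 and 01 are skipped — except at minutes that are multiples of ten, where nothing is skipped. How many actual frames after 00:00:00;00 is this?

Complete 10-minute blocks: 48, each 17982 frames → 863136.
Remaining 1 whole minute in the current block: 1800 + 0 × 1798 = 1800 frames.
Within the current minute: 4 × 30 + 8 − 2 = 126 (labels ;00/;01 skipped at this minute). Total = 863136 + 1800 + 126 = 865062.

865062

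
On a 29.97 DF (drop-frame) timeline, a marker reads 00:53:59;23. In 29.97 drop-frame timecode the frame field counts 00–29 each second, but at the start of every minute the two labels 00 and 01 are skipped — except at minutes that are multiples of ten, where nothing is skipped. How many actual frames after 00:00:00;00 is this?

97097

As if non-drop at 30 labels/s: (0 × 3600 + 53 × 60 + 59) × 30 + 23 = 97193.
Minute boundaries passed: 53; those not divisible by 10: 53 − 5 = 48; dropped labels = 2 × 48 = 96.
Actual frame index = 97193 − 96 = 97097.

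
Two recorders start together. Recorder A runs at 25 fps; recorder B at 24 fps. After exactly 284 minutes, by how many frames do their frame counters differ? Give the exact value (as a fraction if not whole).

17040 frames

284 min = 17040 s.
A emits 25 × 17040 = 426000 frames; B emits 24 × 17040 = 408960.
Difference = 17040 frames; B is behind A.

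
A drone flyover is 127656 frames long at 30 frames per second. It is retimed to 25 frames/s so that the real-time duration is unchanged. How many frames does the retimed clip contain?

Frames at target rate = 127656 × (25) / (30) = 106380.

106380 frames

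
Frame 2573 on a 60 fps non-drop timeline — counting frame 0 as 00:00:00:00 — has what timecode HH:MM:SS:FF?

2573 ÷ 60 = 42 full seconds, remainder 53 frames.
42 s = 0 h 0 min 42 s.
Timecode: 00:00:42:53.

00:00:42:53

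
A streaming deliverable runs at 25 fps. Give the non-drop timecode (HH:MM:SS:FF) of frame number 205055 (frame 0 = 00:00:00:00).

205055 ÷ 25 = 8202 full seconds, remainder 5 frames.
8202 s = 2 h 16 min 42 s.
Timecode: 02:16:42:05.

02:16:42:05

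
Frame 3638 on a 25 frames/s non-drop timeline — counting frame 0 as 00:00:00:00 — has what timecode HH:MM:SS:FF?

3638 ÷ 25 = 145 full seconds, remainder 13 frames.
145 s = 0 h 2 min 25 s.
Timecode: 00:02:25:13.

00:02:25:13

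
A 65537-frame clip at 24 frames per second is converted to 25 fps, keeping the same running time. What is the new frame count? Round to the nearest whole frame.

Frames at target rate = 65537 × (25) / (24) = 1638425/24 ≈ 68267.708.
Nearest whole frame: 68268.

68268 frames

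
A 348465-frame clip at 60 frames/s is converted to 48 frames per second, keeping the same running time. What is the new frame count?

278772 frames

Target frames = source frames × (target rate / source rate) = 348465 × (48)/(60) = 348465 × 4/5 = 278772.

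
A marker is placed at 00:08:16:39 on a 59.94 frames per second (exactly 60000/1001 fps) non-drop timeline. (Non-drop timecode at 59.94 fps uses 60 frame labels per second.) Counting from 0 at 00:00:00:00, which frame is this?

29799

Total seconds to the label: (0 × 3600 + 8 × 60 + 16) = 496.
Frame index = 496 × 60 + 39 = 29799.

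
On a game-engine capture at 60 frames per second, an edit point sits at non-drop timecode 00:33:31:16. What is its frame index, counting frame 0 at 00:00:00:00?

Total seconds to the label: (0 × 3600 + 33 × 60 + 31) = 2011.
Frame index = 2011 × 60 + 16 = 120676.

frame 120676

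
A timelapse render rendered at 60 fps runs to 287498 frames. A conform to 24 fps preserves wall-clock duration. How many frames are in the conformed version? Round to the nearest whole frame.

Frames at target rate = 287498 × (24) / (60) = 574996/5 ≈ 114999.200.
Nearest whole frame: 114999.

114999 frames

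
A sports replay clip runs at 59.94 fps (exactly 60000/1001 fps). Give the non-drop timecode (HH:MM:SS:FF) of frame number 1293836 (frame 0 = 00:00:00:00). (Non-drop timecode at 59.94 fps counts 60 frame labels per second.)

1293836 ÷ 60 = 21563 full seconds, remainder 56 frames.
21563 s = 5 h 59 min 23 s.
Timecode: 05:59:23:56.

05:59:23:56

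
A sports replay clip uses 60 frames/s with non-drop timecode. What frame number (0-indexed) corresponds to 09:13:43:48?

Total seconds to the label: (9 × 3600 + 13 × 60 + 43) = 33223.
Frame index = 33223 × 60 + 48 = 1993428.

frame 1993428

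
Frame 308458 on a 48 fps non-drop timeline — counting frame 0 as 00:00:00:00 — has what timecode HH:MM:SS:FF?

01:47:06:10

308458 ÷ 48 = 6426 full seconds, remainder 10 frames.
6426 s = 1 h 47 min 6 s.
Timecode: 01:47:06:10.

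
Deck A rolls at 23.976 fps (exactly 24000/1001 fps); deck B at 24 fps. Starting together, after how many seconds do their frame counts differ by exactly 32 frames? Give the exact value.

The gap grows by |24 − 24000/1001| = 24/1001 frames per second.
Time for a 32-frame gap: 32 ÷ (24/1001) = 4004/3 s.

4004/3 seconds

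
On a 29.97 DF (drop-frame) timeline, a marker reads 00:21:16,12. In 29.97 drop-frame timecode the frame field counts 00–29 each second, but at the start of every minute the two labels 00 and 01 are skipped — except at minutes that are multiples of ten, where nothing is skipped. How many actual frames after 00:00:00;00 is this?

38254

Complete 10-minute blocks: 2, each 17982 frames → 35964.
Remaining 1 whole minute in the current block: 1800 + 0 × 1798 = 1800 frames.
Within the current minute: 16 × 30 + 12 − 2 = 490 (labels ;00/;01 skipped at this minute). Total = 35964 + 1800 + 490 = 38254.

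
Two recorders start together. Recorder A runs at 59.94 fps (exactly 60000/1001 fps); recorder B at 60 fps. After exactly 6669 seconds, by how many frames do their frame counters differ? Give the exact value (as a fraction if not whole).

A emits 60000/1001 × 6669 = 30780000/77 frames; B emits 60 × 6669 = 400140.
Difference = 30780/77 frames (≈ 399.7403); B is ahead of A.

30780/77 frames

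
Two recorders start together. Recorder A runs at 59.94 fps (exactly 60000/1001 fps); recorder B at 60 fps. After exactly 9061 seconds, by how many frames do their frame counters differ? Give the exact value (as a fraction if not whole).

41820/77 frames

A emits 60000/1001 × 9061 = 41820000/77 frames; B emits 60 × 9061 = 543660.
Difference = 41820/77 frames (≈ 543.1169); B is ahead of A.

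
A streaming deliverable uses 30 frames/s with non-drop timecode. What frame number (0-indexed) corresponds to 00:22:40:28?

Total seconds to the label: (0 × 3600 + 22 × 60 + 40) = 1360.
Frame index = 1360 × 30 + 28 = 40828.

frame 40828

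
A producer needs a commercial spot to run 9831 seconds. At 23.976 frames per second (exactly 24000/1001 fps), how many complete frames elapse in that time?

Frames = 9831 × 24000/1001 = 235944000/1001 ≈ 235708.2917.
Complete frames: 235708.

235708 frames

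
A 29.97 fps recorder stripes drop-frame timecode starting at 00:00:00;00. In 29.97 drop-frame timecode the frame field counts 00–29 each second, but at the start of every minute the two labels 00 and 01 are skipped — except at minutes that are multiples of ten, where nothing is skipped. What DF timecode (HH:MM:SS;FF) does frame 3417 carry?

Ten DF minutes hold 17982 frames, so frame 3417 lies in block 0 (frames 0–17981) with 3417 frames into that block.
The block's first minute is 1800 frames and the rest 1798 each; 3417 frames reaches minute 1, so 0 × 18 + 1 × 2 = 2 labels have been skipped so far.
Adding those back, label number 3417 + 2 = 3419 at 30 labels/s is 113 s + 29 f = 0 h 1 min 53 s frame 29, i.e. 00:01:53;29.

00:01:53;29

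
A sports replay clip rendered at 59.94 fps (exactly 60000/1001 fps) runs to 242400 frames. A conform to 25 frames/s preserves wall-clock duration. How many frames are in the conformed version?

101101 frames

Target frames = source frames × (target rate / source rate) = 242400 × (25)/(60000/1001) = 242400 × 1001/2400 = 101101.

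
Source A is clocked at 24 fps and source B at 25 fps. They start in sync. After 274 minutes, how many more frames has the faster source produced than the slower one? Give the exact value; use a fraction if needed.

16440 frames

274 min = 16440 s.
A emits 24 × 16440 = 394560 frames; B emits 25 × 16440 = 411000.
Difference = 16440 frames; B is ahead of A.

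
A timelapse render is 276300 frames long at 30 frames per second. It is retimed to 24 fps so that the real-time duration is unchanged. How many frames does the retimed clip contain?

Target frames = source frames × (target rate / source rate) = 276300 × (24)/(30) = 276300 × 4/5 = 221040.

221040 frames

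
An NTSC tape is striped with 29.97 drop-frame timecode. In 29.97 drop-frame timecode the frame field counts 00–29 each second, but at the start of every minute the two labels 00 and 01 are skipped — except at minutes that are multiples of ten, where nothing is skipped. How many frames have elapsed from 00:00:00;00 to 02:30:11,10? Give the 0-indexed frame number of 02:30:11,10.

270070

Complete 10-minute blocks: 15, each 17982 frames → 269730.
Remaining 0 whole minutes in the current block: 0 frames.
Within the current minute: 11 × 30 + 10 = 340. Total = 269730 + 0 + 340 = 270070.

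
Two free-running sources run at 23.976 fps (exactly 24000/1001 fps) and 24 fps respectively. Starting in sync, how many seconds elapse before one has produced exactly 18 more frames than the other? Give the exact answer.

750.75 seconds

The gap grows by |24 − 24000/1001| = 24/1001 frames per second.
Time for a 18-frame gap: 18 ÷ (24/1001) = 750.75 s.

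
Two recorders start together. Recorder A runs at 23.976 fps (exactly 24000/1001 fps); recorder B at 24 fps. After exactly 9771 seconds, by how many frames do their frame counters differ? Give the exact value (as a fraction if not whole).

A emits 24000/1001 × 9771 = 234504000/1001 frames; B emits 24 × 9771 = 234504.
Difference = 234504/1001 frames (≈ 234.2697); B is ahead of A.

234504/1001 frames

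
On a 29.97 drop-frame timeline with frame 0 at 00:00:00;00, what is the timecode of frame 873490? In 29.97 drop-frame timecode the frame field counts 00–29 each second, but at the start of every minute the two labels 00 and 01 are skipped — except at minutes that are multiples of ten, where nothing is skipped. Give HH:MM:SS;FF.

Ten DF minutes hold 17982 frames, so frame 873490 lies in block 48 (frames 863136–881117) with 10354 frames into that block.
The block's first minute is 1800 frames and the rest 1798 each; 10354 frames reaches minute 5, so 48 × 18 + 5 × 2 = 874 labels have been skipped so far.
Adding those back, label number 873490 + 874 = 874364 at 30 labels/s is 29145 s + 14 f = 8 h 5 min 45 s frame 14, i.e. 08:05:45;14.

08:05:45;14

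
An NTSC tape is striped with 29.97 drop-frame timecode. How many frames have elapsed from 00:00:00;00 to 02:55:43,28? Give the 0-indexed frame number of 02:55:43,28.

316002

Complete 10-minute blocks: 17, each 17982 frames → 305694.
Remaining 5 whole minutes in the current block: 1800 + 4 × 1798 = 8992 frames.
Within the current minute: 43 × 30 + 28 − 2 = 1316 (labels ;00/;01 skipped at this minute). Total = 305694 + 8992 + 1316 = 316002.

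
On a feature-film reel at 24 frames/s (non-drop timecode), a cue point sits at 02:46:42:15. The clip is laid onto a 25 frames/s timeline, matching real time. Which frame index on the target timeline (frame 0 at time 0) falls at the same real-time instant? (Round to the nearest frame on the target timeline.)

Source frame index: (2×3600 + 46×60 + 42) × 24 + 15 = 240063.
Real time: 240063 / (24) = 80021/8 s.
Target frame: (80021/8) × (25) = 2000525/8 ≈ 250065.625 → 250066.

frame 250066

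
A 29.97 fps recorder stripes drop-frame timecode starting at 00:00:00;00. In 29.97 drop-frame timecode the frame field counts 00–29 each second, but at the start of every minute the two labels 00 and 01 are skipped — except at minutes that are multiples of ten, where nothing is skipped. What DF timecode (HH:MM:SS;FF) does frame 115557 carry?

01:04:15;23

Ten DF minutes hold 17982 frames, so frame 115557 lies in block 6 (frames 107892–125873) with 7665 frames into that block.
The block's first minute is 1800 frames and the rest 1798 each; 7665 frames reaches minute 4, so 6 × 18 + 4 × 2 = 116 labels have been skipped so far.
Adding those back, label number 115557 + 116 = 115673 at 30 labels/s is 3855 s + 23 f = 1 h 4 min 15 s frame 23, i.e. 01:04:15;23.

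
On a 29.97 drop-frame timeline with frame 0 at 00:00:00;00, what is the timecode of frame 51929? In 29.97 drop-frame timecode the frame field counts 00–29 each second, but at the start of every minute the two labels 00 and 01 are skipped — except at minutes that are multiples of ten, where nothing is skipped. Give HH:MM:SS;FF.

Ten DF minutes hold 17982 frames, so frame 51929 lies in block 2 (frames 35964–53945) with 15965 frames into that block.
The block's first minute is 1800 frames and the rest 1798 each; 15965 frames reaches minute 8, so 2 × 18 + 8 × 2 = 52 labels have been skipped so far.
Adding those back, label number 51929 + 52 = 51981 at 30 labels/s is 1732 s + 21 f = 0 h 28 min 52 s frame 21, i.e. 00:28:52;21.

00:28:52;21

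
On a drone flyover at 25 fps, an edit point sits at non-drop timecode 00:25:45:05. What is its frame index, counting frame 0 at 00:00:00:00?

frame 38630

Total seconds to the label: (0 × 3600 + 25 × 60 + 45) = 1545.
Frame index = 1545 × 25 + 5 = 38630.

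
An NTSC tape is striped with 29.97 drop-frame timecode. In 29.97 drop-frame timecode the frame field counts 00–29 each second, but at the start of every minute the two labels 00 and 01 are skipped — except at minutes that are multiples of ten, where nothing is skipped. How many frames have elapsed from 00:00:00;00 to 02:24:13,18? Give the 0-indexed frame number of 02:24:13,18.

As if non-drop at 30 labels/s: (2 × 3600 + 24 × 60 + 13) × 30 + 18 = 259608.
Minute boundaries passed: 144; those not divisible by 10: 144 − 14 = 130; dropped labels = 2 × 130 = 260.
Actual frame index = 259608 − 260 = 259348.

259348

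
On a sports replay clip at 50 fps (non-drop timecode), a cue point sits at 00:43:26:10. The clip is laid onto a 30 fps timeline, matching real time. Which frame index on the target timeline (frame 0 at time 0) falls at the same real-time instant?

frame 78186

Source frame index: (0×3600 + 43×60 + 26) × 50 + 10 = 130310.
Real time: 130310 / (50) = 13031/5 s.
Target frame: (13031/5) × (30) = 78186.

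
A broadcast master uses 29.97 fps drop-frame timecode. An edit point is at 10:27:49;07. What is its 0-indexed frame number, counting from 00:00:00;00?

As if non-drop at 30 labels/s: (10 × 3600 + 27 × 60 + 49) × 30 + 7 = 1130077.
Minute boundaries passed: 627; those not divisible by 10: 627 − 62 = 565; dropped labels = 2 × 565 = 1130.
Actual frame index = 1130077 − 1130 = 1128947.

1128947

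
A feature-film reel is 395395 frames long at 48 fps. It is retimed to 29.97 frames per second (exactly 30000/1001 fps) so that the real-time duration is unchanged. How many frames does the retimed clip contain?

246875 frames

Target frames = source frames × (target rate / source rate) = 395395 × (30000/1001)/(48) = 395395 × 625/1001 = 246875.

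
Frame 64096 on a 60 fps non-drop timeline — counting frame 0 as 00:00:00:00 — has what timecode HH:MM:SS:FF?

64096 ÷ 60 = 1068 full seconds, remainder 16 frames.
1068 s = 0 h 17 min 48 s.
Timecode: 00:17:48:16.

00:17:48:16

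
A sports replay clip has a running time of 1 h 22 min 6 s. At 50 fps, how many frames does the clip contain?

1 h 22 min 6 s = 4926 s.
Frames = 4926 × 50 = 246300.

246300 frames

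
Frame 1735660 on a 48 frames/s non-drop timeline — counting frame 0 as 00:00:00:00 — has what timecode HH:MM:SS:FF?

10:02:39:28

1735660 ÷ 48 = 36159 full seconds, remainder 28 frames.
36159 s = 10 h 2 min 39 s.
Timecode: 10:02:39:28.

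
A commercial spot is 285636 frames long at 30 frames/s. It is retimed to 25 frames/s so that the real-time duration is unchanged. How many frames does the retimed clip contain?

Target frames = source frames × (target rate / source rate) = 285636 × (25)/(30) = 285636 × 5/6 = 238030.

238030 frames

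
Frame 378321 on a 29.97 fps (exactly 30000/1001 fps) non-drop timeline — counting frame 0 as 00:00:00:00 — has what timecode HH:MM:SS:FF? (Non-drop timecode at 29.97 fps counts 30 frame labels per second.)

03:30:10:21

378321 ÷ 30 = 12610 full seconds, remainder 21 frames.
12610 s = 3 h 30 min 10 s.
Timecode: 03:30:10:21.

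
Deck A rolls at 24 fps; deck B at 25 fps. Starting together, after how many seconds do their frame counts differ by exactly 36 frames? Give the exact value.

The gap grows by |25 − 24| = 1 frame per second.
Time for a 36-frame gap: 36 ÷ (1) = 36 s.

36 seconds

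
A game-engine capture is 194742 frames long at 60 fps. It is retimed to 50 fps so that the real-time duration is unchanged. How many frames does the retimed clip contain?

Target frames = source frames × (target rate / source rate) = 194742 × (50)/(60) = 194742 × 5/6 = 162285.

162285 frames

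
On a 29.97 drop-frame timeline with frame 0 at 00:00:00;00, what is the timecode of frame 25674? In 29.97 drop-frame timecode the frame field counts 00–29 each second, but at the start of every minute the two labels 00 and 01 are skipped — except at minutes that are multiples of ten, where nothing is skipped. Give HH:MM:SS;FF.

Ten DF minutes hold 17982 frames, so frame 25674 lies in block 1 (frames 17982–35963) with 7692 frames into that block.
The block's first minute is 1800 frames and the rest 1798 each; 7692 frames reaches minute 4, so 1 × 18 + 4 × 2 = 26 labels have been skipped so far.
Adding those back, label number 25674 + 26 = 25700 at 30 labels/s is 856 s + 20 f = 0 h 14 min 16 s frame 20, i.e. 00:14:16;20.

00:14:16;20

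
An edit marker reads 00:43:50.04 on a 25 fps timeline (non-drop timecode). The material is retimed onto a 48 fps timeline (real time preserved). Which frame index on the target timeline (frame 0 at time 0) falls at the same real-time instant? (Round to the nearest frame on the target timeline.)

Source frame index: (0×3600 + 43×60 + 50) × 25 + 4 = 65754.
Real time: 65754 / (25) = 65754/25 s.
Target frame: (65754/25) × (48) = 3156192/25 ≈ 126247.680 → 126248.

frame 126248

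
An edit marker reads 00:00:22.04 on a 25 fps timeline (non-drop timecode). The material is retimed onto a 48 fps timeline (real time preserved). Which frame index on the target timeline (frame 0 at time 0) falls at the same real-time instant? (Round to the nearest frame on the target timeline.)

Source frame index: (0×3600 + 0×60 + 22) × 25 + 4 = 554.
Real time: 554 / (25) = 554/25 s.
Target frame: (554/25) × (48) = 26592/25 ≈ 1063.680 → 1064.

frame 1064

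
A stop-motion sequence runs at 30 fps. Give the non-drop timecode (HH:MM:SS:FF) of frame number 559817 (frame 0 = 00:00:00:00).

05:11:00:17

559817 ÷ 30 = 18660 full seconds, remainder 17 frames.
18660 s = 5 h 11 min 0 s.
Timecode: 05:11:00:17.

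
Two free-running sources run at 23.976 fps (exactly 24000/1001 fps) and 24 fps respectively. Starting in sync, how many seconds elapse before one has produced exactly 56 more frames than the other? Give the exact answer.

The gap grows by |24 − 24000/1001| = 24/1001 frames per second.
Time for a 56-frame gap: 56 ÷ (24/1001) = 7007/3 s.

7007/3 seconds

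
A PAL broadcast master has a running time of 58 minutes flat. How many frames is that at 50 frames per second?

58 min = 3480 s.
Frames = 3480 × 50 = 174000.

174000 frames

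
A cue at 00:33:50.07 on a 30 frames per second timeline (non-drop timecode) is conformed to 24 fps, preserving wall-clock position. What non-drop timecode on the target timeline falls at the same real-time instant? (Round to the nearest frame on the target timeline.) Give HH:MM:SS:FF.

00:33:50:06

Source frame index: (0×3600 + 33×60 + 50) × 30 + 7 = 60907.
Real time: 60907 / (30) = 60907/30 s.
Target frame: (60907/30) × (24) = 243628/5 ≈ 48725.600 → 48726.
At 24 labels/s: frame 48726 → 00:33:50:06.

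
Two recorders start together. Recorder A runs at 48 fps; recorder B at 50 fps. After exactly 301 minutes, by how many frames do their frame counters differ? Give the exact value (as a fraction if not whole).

301 min = 18060 s.
A emits 48 × 18060 = 866880 frames; B emits 50 × 18060 = 903000.
Difference = 36120 frames; B is ahead of A.

36120 frames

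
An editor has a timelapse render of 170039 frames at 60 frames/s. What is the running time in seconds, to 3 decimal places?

Running time = 170039 × 1/60 = 170039/60 s ≈ 2833.983 s.

2833.983 seconds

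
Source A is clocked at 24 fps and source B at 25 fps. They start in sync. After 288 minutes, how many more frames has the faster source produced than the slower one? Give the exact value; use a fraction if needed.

17280 frames

288 min = 17280 s.
A emits 24 × 17280 = 414720 frames; B emits 25 × 17280 = 432000.
Difference = 17280 frames; B is ahead of A.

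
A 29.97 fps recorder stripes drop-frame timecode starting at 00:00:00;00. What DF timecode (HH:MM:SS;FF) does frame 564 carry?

00:00:18;24

Each 10-minute DF block holds 10 × 60 × 30 − 9 × 2 = 17982 frames. 564 ÷ 17982 → 0 full blocks, remainder 564.
Within the partial block the first minute is 1800 frames and each further minute 1798, so 0 further minute boundaries passed. Total skipped labels = 18 × 0 + 2 × 0 = 0.
Non-drop label index = 564 + 0 = 564; at 30 labels/s that is 00:00:18:24, i.e. DF 00:00:18;24.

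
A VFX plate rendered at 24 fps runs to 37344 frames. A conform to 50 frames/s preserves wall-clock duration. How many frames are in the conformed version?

Target frames = source frames × (target rate / source rate) = 37344 × (50)/(24) = 37344 × 25/12 = 77800.

77800 frames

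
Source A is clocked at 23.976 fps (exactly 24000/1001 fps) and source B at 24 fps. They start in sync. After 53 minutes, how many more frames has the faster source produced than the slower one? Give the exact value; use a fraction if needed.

76320/1001 frames

53 min = 3180 s.
A emits 24000/1001 × 3180 = 76320000/1001 frames; B emits 24 × 3180 = 76320.
Difference = 76320/1001 frames (≈ 76.2438); B is ahead of A.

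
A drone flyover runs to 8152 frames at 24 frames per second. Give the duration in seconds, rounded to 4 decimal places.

339.6667 seconds

Running time = 8152 × 1/24 = 1019/3 s ≈ 339.6667 s.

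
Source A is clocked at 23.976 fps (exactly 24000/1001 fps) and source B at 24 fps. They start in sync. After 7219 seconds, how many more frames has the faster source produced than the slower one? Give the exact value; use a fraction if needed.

173256/1001 frames

A emits 24000/1001 × 7219 = 173256000/1001 frames; B emits 24 × 7219 = 173256.
Difference = 173256/1001 frames (≈ 173.0829); B is ahead of A.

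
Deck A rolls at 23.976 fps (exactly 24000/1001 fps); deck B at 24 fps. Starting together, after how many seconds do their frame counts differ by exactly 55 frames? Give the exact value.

55055/24 seconds

The gap grows by |24 − 24000/1001| = 24/1001 frames per second.
Time for a 55-frame gap: 55 ÷ (24/1001) = 55055/24 s.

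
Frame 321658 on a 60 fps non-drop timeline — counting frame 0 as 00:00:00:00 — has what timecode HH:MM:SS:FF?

321658 ÷ 60 = 5360 full seconds, remainder 58 frames.
5360 s = 1 h 29 min 20 s.
Timecode: 01:29:20:58.

01:29:20:58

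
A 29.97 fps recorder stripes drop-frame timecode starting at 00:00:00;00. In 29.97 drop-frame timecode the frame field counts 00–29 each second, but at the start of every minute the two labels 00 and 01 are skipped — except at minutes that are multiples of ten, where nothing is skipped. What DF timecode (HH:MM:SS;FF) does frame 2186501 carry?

20:15:56;09

Ten DF minutes hold 17982 frames, so frame 2186501 lies in block 121 (frames 2175822–2193803) with 10679 frames into that block.
The block's first minute is 1800 frames and the rest 1798 each; 10679 frames reaches minute 5, so 121 × 18 + 5 × 2 = 2188 labels have been skipped so far.
Adding those back, label number 2186501 + 2188 = 2188689 at 30 labels/s is 72956 s + 9 f = 20 h 15 min 56 s frame 9, i.e. 20:15:56;09.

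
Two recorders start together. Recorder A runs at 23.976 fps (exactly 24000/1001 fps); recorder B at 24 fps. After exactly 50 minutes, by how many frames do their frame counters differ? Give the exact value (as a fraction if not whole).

72000/1001 frames

50 min = 3000 s.
A emits 24000/1001 × 3000 = 72000000/1001 frames; B emits 24 × 3000 = 72000.
Difference = 72000/1001 frames (≈ 71.9281); B is ahead of A.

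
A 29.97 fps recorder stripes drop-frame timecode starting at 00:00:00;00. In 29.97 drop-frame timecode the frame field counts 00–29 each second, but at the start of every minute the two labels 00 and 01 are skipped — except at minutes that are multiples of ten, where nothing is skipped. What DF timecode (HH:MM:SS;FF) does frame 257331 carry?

Ten DF minutes hold 17982 frames, so frame 257331 lies in block 14 (frames 251748–269729) with 5583 frames into that block.
The block's first minute is 1800 frames and the rest 1798 each; 5583 frames reaches minute 3, so 14 × 18 + 3 × 2 = 258 labels have been skipped so far.
Adding those back, label number 257331 + 258 = 257589 at 30 labels/s is 8586 s + 9 f = 2 h 23 min 6 s frame 9, i.e. 02:23:06;09.

02:23:06;09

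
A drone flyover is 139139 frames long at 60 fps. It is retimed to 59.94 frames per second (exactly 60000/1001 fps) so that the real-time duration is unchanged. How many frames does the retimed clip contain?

Target frames = source frames × (target rate / source rate) = 139139 × (60000/1001)/(60) = 139139 × 1000/1001 = 139000.

139000 frames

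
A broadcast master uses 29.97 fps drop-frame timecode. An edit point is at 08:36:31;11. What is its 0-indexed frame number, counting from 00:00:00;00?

As if non-drop at 30 labels/s: (8 × 3600 + 36 × 60 + 31) × 30 + 11 = 929741.
Minute boundaries passed: 516; those not divisible by 10: 516 − 51 = 465; dropped labels = 2 × 465 = 930.
Actual frame index = 929741 − 930 = 928811.

928811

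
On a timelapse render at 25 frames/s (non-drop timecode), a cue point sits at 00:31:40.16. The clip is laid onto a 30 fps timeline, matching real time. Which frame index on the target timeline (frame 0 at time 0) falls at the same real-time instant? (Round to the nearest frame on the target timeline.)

frame 57019

Source frame index: (0×3600 + 31×60 + 40) × 25 + 16 = 47516.
Real time: 47516 / (25) = 47516/25 s.
Target frame: (47516/25) × (30) = 285096/5 ≈ 57019.200 → 57019.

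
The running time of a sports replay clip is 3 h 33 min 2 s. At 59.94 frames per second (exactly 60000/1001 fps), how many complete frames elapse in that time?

3 h 33 min 2 s = 12782 s.
Frames = 12782 × 60000/1001 = 9960000/13 ≈ 766153.8462.
Complete frames: 766153.

766153 frames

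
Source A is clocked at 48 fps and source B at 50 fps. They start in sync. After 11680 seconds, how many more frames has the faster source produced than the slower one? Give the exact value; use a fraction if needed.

A emits 48 × 11680 = 560640 frames; B emits 50 × 11680 = 584000.
Difference = 23360 frames; B is ahead of A.

23360 frames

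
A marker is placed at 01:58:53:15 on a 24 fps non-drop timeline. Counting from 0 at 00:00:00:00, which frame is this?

Total seconds to the label: (1 × 3600 + 58 × 60 + 53) = 7133.
Frame index = 7133 × 24 + 15 = 171207.

171207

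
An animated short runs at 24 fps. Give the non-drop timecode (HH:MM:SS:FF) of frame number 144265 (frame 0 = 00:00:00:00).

01:40:11:01

144265 ÷ 24 = 6011 full seconds, remainder 1 frame.
6011 s = 1 h 40 min 11 s.
Timecode: 01:40:11:01.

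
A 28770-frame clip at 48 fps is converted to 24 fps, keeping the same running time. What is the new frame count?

14385 frames

Frames at target rate = 28770 × (24) / (48) = 14385.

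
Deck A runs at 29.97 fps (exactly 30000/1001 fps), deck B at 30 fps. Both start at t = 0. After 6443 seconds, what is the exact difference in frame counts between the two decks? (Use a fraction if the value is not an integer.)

A emits 30000/1001 × 6443 = 193290000/1001 frames; B emits 30 × 6443 = 193290.
Difference = 193290/1001 frames (≈ 193.0969); B is ahead of A.

193290/1001 frames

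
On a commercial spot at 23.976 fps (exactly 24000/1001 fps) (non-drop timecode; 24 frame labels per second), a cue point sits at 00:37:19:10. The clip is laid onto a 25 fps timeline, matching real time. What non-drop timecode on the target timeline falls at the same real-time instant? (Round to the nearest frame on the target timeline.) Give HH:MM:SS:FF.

00:37:21:16

Source frame index: (0×3600 + 37×60 + 19) × 24 + 10 = 53746.
Real time: 53746 / (24000/1001) = 26899873/12000 s.
Target frame: (26899873/12000) × (25) = 26899873/480 ≈ 56041.402 → 56041.
At 25 labels/s: frame 56041 → 00:37:21:16.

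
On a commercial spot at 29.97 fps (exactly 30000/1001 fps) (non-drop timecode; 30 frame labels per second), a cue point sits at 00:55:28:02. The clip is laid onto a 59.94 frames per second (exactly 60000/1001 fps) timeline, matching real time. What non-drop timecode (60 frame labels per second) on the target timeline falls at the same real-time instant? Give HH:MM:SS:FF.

00:55:28:04

Source frame index: (0×3600 + 55×60 + 28) × 30 + 2 = 99842.
Real time: 99842 / (30000/1001) = 49970921/15000 s.
Target frame: (49970921/15000) × (60000/1001) = 199684.
At 60 labels/s: frame 199684 → 00:55:28:04.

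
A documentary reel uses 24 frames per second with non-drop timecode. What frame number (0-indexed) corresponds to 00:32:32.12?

frame 46860

Total seconds to the label: (0 × 3600 + 32 × 60 + 32) = 1952.
Frame index = 1952 × 24 + 12 = 46860.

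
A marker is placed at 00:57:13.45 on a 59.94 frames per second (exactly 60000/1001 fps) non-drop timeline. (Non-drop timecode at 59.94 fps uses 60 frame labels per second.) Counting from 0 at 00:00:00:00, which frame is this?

frame 206025

Total seconds to the label: (0 × 3600 + 57 × 60 + 13) = 3433.
Frame index = 3433 × 60 + 45 = 206025.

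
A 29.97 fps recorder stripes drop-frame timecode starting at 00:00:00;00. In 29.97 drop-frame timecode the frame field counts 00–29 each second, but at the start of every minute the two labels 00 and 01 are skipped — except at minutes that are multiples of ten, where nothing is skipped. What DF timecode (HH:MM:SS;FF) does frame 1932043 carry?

17:54:25;27

Ten DF minutes hold 17982 frames, so frame 1932043 lies in block 107 (frames 1924074–1942055) with 7969 frames into that block.
The block's first minute is 1800 frames and the rest 1798 each; 7969 frames reaches minute 4, so 107 × 18 + 4 × 2 = 1934 labels have been skipped so far.
Adding those back, label number 1932043 + 1934 = 1933977 at 30 labels/s is 64465 s + 27 f = 17 h 54 min 25 s frame 27, i.e. 17:54:25;27.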